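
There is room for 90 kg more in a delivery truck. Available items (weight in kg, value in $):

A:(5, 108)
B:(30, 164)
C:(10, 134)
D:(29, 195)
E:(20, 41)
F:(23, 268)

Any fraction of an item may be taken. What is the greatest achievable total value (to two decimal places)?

Greedy by value/weight ratio, highest first.
Ratios (sorted): A 21.60, C 13.40, F 11.65, D 6.72, B 5.47, E 2.05
take A (5 @ 108); take C (10 @ 134); take F (23 @ 268); take D (29 @ 195); take 23/30 of B → 125.73. Capacity used 90/90.
Total value = 830.73

830.73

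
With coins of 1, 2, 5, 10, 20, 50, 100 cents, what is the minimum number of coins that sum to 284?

284 − 2×100→84 − 1×50→34 − 1×20→14 − 1×10→4 − 2×2→0
Total coins = 2 + 1 + 1 + 1 + 2 = 7

7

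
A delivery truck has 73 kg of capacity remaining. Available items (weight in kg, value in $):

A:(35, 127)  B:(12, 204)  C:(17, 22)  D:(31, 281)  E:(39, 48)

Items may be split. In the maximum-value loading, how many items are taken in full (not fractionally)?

Greedy by value/weight ratio, highest first.
Order: B (204/12=17.00) > D (281/31=9.06) > A (127/35=3.63) > C (22/17=1.29) > E (48/39=1.23)
Fill: take B (12 @ 204) → take D (31 @ 281) → take 30/35 of A → 108.86; 73/73 used.
2 item(s) taken whole; one partial (take 30/35 of A).

2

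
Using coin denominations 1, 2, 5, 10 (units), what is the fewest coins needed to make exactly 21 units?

3

Use the largest denomination that fits, subtract, and repeat.
21 = 2×10 + 1×1
Total coins = 2 + 1 = 3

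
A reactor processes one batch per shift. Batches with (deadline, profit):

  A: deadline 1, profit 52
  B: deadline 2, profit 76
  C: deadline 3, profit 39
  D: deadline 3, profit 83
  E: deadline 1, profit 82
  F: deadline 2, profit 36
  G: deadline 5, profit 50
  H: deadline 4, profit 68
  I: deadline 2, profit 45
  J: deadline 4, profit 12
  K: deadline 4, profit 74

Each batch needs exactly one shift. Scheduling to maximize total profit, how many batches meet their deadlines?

By profit: D(d3,83), E(d1,82), B(d2,76), K(d4,74), H(d4,68), A(d1,52), G(d5,50), I(d2,45), C(d3,39), F(d2,36), J(d4,12)
D→slot 3; E→slot 1; B→slot 2; K→slot 4; H skipped; A skipped; G→slot 5; I skipped; C skipped; F skipped; J skipped.
5 of 11 scheduled.

5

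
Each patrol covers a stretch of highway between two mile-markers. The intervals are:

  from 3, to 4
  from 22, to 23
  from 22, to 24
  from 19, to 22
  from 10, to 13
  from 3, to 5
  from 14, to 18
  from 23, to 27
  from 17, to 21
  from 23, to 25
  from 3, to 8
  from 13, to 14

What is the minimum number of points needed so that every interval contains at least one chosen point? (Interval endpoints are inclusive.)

5

Process intervals by earliest right end; each time one isn't hit yet, stab at its right endpoint.
By right end: [3,4]  [3,5]  [3,8]  [10,13]  [13,14]  [14,18]  [17,21]  [19,22]  [22,23]  [22,24]  [23,25]  [23,27]
[3,4] uncovered → point at 4; [10,13] uncovered → point at 13; [14,18] uncovered → point at 18; [19,22] uncovered → point at 22; [23,25] uncovered → point at 25.
Points: 4, 13, 18, 22, 25 (5 total).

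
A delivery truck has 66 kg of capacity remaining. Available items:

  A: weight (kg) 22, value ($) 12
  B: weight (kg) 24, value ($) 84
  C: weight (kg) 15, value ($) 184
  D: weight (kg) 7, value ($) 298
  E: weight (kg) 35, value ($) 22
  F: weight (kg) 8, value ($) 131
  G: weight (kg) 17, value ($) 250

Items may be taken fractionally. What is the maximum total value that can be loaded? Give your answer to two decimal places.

929.50

Sort by value per unit weight and fill in that order.
Order: D (298/7=42.57) > F (131/8=16.38) > G (250/17=14.71) > C (184/15=12.27) > B (84/24=3.50) > E (22/35=0.63) > A (12/22=0.55)
Fill: take D (7 @ 298) → take F (8 @ 131) → take G (17 @ 250) → take C (15 @ 184) → take 19/24 of B → 66.50; 66/66 used.
Total value = 929.50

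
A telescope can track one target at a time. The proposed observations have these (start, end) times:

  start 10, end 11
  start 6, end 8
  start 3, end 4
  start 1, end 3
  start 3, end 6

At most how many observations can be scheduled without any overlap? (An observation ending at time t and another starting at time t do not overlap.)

4

Greedy by earliest finish: after sorting by end time, pick each interval compatible with the last pick.
Sorted by end: (1,3)  (3,4)  (3,6)  (6,8)  (10,11)
take (1,3); take (3,4); take (6,8); take (10,11).
Selected 4 observations.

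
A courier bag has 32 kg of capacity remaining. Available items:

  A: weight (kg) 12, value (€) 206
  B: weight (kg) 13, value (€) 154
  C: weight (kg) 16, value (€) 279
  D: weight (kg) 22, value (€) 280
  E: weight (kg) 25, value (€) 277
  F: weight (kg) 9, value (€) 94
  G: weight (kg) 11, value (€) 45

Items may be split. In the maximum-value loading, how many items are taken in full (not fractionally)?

Order: C (279/16=17.44) > A (206/12=17.17) > D (280/22=12.73) > B (154/13=11.85) > E (277/25=11.08) > F (94/9=10.44) > G (45/11=4.09)
Fill: take C (16 @ 279) → take A (12 @ 206) → take 4/22 of D → 50.91; 32/32 used.
2 item(s) taken whole; one partial (take 4/22 of D).

2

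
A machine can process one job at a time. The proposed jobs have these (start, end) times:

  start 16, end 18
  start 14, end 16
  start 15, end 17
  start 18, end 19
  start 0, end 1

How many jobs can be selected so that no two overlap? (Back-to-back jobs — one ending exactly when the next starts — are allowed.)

By end time: (0,1), (14,16), (15,17), (16,18), (18,19).
Pick (0,1); next start ≥ 1 → (14,16); next start ≥ 16 → (16,18); next start ≥ 18 → (18,19).
Selected 4 jobs.

4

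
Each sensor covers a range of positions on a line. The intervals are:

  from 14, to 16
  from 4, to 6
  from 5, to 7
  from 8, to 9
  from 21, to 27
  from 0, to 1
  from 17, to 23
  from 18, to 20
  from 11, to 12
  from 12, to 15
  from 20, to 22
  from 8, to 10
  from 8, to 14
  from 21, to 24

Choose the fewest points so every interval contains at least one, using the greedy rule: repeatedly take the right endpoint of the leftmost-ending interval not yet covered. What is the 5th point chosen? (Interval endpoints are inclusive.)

16

Sorted: [0,1] [4,6] [5,7] [8,9] [8,10] [11,12] [8,14] [12,15] [14,16] [18,20] [20,22] [17,23] [21,24] [21,27]
{[0,1]} hit by 1; {[4,6],[5,7]} hit by 6; {[8,9],[8,10]} hit by 9; {[11,12],[8,14],[12,15]} hit by 12; {[14,16]} hit by 16; {[18,20],[20,22],[17,23]} hit by 20; {[21,24],[21,27]} hit by 24.
Points: 1, 6, 9, 12, 16, 20, 24 (7 total).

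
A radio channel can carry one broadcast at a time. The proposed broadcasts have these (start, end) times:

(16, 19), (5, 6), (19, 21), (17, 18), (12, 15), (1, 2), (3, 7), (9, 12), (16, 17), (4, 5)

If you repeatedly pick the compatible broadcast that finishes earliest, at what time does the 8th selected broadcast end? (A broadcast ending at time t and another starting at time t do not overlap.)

21

By end time: (1,2), (4,5), (5,6), (3,7), (9,12), (12,15), (16,17), (17,18), (16,19), (19,21).
Pick (1,2); next start ≥ 2 → (4,5); next start ≥ 5 → (5,6); next start ≥ 6 → (9,12); next start ≥ 12 → (12,15); next start ≥ 15 → (16,17); next start ≥ 17 → (17,18); next start ≥ 18 → (19,21).
Selected: (1,2) (4,5) (5,6) (9,12) (12,15) (16,17) (17,18) (19,21)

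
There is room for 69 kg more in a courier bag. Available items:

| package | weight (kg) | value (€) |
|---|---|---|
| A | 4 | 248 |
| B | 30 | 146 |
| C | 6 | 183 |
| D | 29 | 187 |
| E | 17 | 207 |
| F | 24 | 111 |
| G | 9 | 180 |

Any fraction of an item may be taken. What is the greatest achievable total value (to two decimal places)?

Sort by value per unit weight and fill in that order.
Order: A (248/4=62.00) > C (183/6=30.50) > G (180/9=20.00) > E (207/17=12.18) > D (187/29=6.45) > B (146/30=4.87) > F (111/24=4.62)
Fill: take A (4 @ 248) → take C (6 @ 183) → take G (9 @ 180) → take E (17 @ 207) → take D (29 @ 187) → take 4/30 of B → 19.47; 69/69 used.
Total value = 1024.47

1024.47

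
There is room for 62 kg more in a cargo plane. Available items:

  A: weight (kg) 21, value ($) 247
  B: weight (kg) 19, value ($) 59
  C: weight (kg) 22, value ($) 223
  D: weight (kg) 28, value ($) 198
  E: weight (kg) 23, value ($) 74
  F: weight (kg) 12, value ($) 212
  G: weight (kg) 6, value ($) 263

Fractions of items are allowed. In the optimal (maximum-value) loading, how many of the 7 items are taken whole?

4

Order: G (263/6=43.83) > F (212/12=17.67) > A (247/21=11.76) > C (223/22=10.14) > D (198/28=7.07) > E (74/23=3.22) > B (59/19=3.11)
Fill: take G (6 @ 263) → take F (12 @ 212) → take A (21 @ 247) → take C (22 @ 223) → take 1/28 of D → 7.07; 62/62 used.
4 item(s) taken whole; one partial (take 1/28 of D).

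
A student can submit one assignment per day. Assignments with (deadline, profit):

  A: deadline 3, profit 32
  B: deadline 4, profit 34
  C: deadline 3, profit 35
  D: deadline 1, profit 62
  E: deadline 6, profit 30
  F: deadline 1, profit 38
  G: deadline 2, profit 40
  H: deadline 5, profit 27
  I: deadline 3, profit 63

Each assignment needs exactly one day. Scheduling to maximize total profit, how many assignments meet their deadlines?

6

Take jobs in profit order; each goes to the latest open slot no later than its deadline.
By profit: I(d3,63), D(d1,62), G(d2,40), F(d1,38), C(d3,35), B(d4,34), A(d3,32), E(d6,30), H(d5,27)
I→slot 3; D→slot 1; G→slot 2; F skipped; C skipped; B→slot 4; A skipped; E→slot 6; H→slot 5.
6 of 9 scheduled.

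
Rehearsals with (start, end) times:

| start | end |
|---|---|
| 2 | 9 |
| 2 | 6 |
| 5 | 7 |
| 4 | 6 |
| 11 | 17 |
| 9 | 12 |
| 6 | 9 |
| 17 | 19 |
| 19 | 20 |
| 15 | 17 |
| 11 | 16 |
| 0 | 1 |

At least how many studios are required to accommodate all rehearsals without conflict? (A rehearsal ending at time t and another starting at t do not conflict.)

starts: [0, 2, 2, 4, 5, 6, 9, 11, 11, 15, 17, 19]
ends:   [1, 6, 6, 7, 9, 9, 12, 16, 17, 17, 19, 20]
s0→1 e1→0 s2→1 s2→2 s4→3 s5→4  — peak 4.

4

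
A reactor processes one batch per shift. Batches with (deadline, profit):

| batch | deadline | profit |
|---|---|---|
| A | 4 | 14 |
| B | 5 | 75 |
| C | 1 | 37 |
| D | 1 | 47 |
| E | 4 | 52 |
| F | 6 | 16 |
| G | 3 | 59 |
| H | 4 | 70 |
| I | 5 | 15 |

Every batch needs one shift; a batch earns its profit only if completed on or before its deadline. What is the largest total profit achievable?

By profit: B(d5,75), H(d4,70), G(d3,59), E(d4,52), D(d1,47), C(d1,37), F(d6,16), I(d5,15), A(d4,14)
B→slot 5; H→slot 4; G→slot 3; E→slot 2; D→slot 1; C skipped; F→slot 6; I skipped; A skipped.
Profit = 47 + 52 + 59 + 70 + 75 + 16 = 319

319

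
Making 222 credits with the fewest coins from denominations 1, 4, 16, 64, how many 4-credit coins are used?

3

Greedy: take as many of the largest coin as possible, then repeat with the remainder.
222 = 3×64 + 1×16 + 3×4 + 2×1
Count of 4: 3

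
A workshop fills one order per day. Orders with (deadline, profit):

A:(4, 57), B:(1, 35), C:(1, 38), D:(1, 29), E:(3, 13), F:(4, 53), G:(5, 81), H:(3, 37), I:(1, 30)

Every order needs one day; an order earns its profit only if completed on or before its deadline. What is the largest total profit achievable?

By profit: G(d5,81), A(d4,57), F(d4,53), C(d1,38), H(d3,37), B(d1,35), I(d1,30), D(d1,29), E(d3,13)
G→slot 5; A→slot 4; F→slot 3; C→slot 1; H→slot 2; B skipped; I skipped; D skipped; E skipped.
Profit = 38 + 37 + 53 + 57 + 81 = 266

266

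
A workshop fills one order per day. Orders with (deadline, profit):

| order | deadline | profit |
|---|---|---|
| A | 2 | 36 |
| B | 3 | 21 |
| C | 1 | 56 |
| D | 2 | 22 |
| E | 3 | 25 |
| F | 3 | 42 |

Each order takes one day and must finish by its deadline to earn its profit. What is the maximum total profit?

Take jobs in profit order; each goes to the latest open slot no later than its deadline.
Profit order: C=56 F=42 A=36 E=25 D=22 B=21
Assign: C→slot 1, F→slot 3, A→slot 2, E skipped, D skipped, B skipped.
Slots: [1:C] [2:A] [3:F]
Profit = 56 + 36 + 42 = 134

134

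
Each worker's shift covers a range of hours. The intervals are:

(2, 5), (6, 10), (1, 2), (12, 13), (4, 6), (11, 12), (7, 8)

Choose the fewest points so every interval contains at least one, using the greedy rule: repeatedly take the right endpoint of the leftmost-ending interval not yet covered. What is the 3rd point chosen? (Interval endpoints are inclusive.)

8

Process intervals by earliest right end; each time one isn't hit yet, stab at its right endpoint.
By right end: [1,2]  [2,5]  [4,6]  [7,8]  [6,10]  [11,12]  [12,13]
[1,2] uncovered → point at 2; [4,6] uncovered → point at 6; [7,8] uncovered → point at 8; [11,12] uncovered → point at 12.
Points: 2, 6, 8, 12 (4 total).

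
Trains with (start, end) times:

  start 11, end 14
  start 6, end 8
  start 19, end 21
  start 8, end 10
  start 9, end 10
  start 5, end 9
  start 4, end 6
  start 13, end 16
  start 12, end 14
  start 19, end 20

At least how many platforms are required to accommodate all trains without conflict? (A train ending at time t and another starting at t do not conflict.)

starts: [4, 5, 6, 8, 9, 11, 12, 13, 19, 19]
ends:   [6, 8, 9, 10, 10, 14, 14, 16, 20, 21]
s4→1 s5→2 e6→1 s6→2 e8→1 s8→2 e9→1 s9→2 e10→1 e10→0 s11→1 s12→2 s13→3  — peak 3.

3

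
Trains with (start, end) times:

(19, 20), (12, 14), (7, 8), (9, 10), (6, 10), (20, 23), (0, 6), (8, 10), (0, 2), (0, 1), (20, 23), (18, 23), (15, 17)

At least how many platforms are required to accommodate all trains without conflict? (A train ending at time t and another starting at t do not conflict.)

Events (time:±→running): 0:+→1 0:+→2 0:+→3 … peak 3.

3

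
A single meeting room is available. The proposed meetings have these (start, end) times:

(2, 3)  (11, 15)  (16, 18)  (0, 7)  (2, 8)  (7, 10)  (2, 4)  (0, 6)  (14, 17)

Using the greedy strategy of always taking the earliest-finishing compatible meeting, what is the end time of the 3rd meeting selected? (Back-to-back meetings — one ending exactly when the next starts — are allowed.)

By end time: (2,3), (2,4), (0,6), (0,7), (2,8), (7,10), (11,15), (14,17), (16,18).
Pick (2,3); next start ≥ 3 → (7,10); next start ≥ 10 → (11,15); next start ≥ 15 → (16,18).
Selected: (2,3) (7,10) (11,15) (16,18)

15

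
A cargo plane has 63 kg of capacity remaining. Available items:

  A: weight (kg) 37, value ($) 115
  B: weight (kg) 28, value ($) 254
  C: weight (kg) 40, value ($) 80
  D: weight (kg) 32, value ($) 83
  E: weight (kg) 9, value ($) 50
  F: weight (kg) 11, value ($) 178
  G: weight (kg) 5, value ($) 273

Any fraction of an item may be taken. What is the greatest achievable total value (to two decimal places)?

786.08

Greedy by value/weight ratio, highest first.
Ratios (sorted): G 54.60, F 16.18, B 9.07, E 5.56, A 3.11, D 2.59, C 2.00
take G (5 @ 273); take F (11 @ 178); take B (28 @ 254); take E (9 @ 50); take 10/37 of A → 31.08. Capacity used 63/63.
Total value = 786.08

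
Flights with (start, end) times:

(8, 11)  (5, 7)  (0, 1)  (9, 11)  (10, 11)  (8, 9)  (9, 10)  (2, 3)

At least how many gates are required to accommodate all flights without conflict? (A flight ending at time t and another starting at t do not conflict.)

3

starts: [0, 2, 5, 8, 8, 9, 9, 10]
ends:   [1, 3, 7, 9, 10, 11, 11, 11]
s0→1 e1→0 s2→1 e3→0 s5→1 e7→0 s8→1 s8→2 e9→1 s9→2 s9→3  — peak 3.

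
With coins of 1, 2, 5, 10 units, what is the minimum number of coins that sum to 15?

15 = 1×10 + 1×5
Total coins = 1 + 1 = 2

2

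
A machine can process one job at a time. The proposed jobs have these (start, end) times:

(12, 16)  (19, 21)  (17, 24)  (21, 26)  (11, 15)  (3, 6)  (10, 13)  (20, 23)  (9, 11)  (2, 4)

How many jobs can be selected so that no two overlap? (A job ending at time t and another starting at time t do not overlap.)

By end time: (2,4), (3,6), (9,11), (10,13), (11,15), (12,16), (19,21), (20,23), (17,24), (21,26).
Pick (2,4); next start ≥ 4 → (9,11); next start ≥ 11 → (11,15); next start ≥ 15 → (19,21); next start ≥ 21 → (21,26).
Selected 5 jobs.

5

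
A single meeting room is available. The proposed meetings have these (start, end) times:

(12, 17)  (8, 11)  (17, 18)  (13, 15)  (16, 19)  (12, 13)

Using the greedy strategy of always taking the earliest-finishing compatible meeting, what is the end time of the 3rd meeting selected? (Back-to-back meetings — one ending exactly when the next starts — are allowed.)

15

Sort by end time and greedily take each interval whose start is ≥ the last chosen end.
Sorted by end: (8,11)  (12,13)  (13,15)  (12,17)  (17,18)  (16,19)
take (8,11); take (12,13); take (13,15); take (17,18).
Selected: (8,11) (12,13) (13,15) (17,18)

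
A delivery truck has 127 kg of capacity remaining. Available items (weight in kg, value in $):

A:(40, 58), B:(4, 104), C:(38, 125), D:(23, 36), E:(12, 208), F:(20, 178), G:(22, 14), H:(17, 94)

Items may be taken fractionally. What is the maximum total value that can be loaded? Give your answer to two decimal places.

Ratios (sorted): B 26.00, E 17.33, F 8.90, H 5.53, C 3.29, D 1.57, A 1.45, G 0.64
take B (4 @ 104); take E (12 @ 208); take F (20 @ 178); take H (17 @ 94); take C (38 @ 125); take D (23 @ 36); take 13/40 of A → 18.85. Capacity used 127/127.
Total value = 763.85

763.85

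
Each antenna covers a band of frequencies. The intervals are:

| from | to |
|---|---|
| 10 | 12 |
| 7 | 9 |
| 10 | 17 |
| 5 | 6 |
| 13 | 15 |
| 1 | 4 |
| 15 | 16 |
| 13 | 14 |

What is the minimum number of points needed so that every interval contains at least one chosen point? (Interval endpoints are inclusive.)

6

Process intervals by earliest right end; each time one isn't hit yet, stab at its right endpoint.
Sorted: [1,4] [5,6] [7,9] [10,12] [13,14] [13,15] [15,16] [10,17]
{[1,4]} hit by 4; {[5,6]} hit by 6; {[7,9]} hit by 9; {[10,12]} hit by 12; {[13,14],[13,15]} hit by 14; {[15,16],[10,17]} hit by 16.
Points: 4, 6, 9, 12, 14, 16 (6 total).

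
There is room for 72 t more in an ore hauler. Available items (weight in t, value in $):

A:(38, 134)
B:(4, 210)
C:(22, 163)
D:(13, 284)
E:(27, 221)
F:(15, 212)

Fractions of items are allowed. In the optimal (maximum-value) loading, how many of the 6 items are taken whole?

Order: B (210/4=52.50) > D (284/13=21.85) > F (212/15=14.13) > E (221/27=8.19) > C (163/22=7.41) > A (134/38=3.53)
Fill: take B (4 @ 210) → take D (13 @ 284) → take F (15 @ 212) → take E (27 @ 221) → take 13/22 of C → 96.32; 72/72 used.
4 item(s) taken whole; one partial (take 13/22 of C).

4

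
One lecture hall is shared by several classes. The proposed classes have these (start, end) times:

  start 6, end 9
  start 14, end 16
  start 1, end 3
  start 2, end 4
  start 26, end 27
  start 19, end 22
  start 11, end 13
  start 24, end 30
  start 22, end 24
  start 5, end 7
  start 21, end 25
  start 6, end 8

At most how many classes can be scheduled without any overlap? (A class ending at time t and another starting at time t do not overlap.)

By end time: (1,3), (2,4), (5,7), (6,8), (6,9), (11,13), (14,16), (19,22), (22,24), (21,25), (26,27), (24,30).
Pick (1,3); next start ≥ 3 → (5,7); next start ≥ 7 → (11,13); next start ≥ 13 → (14,16); next start ≥ 16 → (19,22); next start ≥ 22 → (22,24); next start ≥ 24 → (26,27).
Selected 7 classes.

7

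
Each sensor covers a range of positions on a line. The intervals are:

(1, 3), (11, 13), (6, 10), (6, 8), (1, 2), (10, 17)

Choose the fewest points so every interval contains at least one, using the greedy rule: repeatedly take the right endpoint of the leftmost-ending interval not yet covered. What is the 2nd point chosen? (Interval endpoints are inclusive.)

By right end: [1,2]  [1,3]  [6,8]  [6,10]  [11,13]  [10,17]
[1,2] uncovered → point at 2; [6,8] uncovered → point at 8; [11,13] uncovered → point at 13.
Points: 2, 8, 13 (3 total).

8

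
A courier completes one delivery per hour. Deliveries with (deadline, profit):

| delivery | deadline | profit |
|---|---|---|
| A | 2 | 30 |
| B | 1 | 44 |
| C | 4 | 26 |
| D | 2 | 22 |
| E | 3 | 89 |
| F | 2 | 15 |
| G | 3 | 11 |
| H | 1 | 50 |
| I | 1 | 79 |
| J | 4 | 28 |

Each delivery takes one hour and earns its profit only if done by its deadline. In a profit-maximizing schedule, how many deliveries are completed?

Sort by profit descending; place each in the latest free slot ≤ its deadline.
By profit: E(d3,89), I(d1,79), H(d1,50), B(d1,44), A(d2,30), J(d4,28), C(d4,26), D(d2,22), F(d2,15), G(d3,11)
E→slot 3; I→slot 1; H skipped; B skipped; A→slot 2; J→slot 4; C skipped; D skipped; F skipped; G skipped.
4 of 10 scheduled.

4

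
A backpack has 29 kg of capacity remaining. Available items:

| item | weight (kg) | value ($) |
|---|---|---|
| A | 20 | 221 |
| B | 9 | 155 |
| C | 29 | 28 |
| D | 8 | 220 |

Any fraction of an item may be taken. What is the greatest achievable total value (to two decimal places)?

Sort by value per unit weight and fill in that order.
Order: D (220/8=27.50) > B (155/9=17.22) > A (221/20=11.05) > C (28/29=0.97)
Fill: take D (8 @ 220) → take B (9 @ 155) → take 12/20 of A → 132.60; 29/29 used.
Total value = 507.60

507.60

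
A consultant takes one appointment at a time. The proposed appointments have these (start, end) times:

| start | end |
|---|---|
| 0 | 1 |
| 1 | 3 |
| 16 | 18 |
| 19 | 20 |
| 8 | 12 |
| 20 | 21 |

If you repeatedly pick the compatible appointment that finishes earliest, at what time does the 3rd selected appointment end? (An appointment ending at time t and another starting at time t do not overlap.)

12

Sorted by end: (0,1)  (1,3)  (8,12)  (16,18)  (19,20)  (20,21)
take (0,1); take (1,3); take (8,12); take (16,18); take (19,20); take (20,21).
Selected: (0,1) (1,3) (8,12) (16,18) (19,20) (20,21)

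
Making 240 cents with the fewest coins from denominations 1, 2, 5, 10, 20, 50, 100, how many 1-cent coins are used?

0

240 − 2×100→40 − 2×20→0
Count of 1: 0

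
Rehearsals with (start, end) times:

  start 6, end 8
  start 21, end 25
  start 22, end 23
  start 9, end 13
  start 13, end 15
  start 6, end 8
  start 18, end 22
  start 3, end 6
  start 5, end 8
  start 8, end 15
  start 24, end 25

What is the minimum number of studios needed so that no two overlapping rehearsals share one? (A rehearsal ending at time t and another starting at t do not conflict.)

Count concurrent intervals with a sweep; the peak is the room count.
starts: [3, 5, 6, 6, 8, 9, 13, 18, 21, 22, 24]
ends:   [6, 8, 8, 8, 13, 15, 15, 22, 23, 25, 25]
s3→1 s5→2 e6→1 s6→2 s6→3  — peak 3.

3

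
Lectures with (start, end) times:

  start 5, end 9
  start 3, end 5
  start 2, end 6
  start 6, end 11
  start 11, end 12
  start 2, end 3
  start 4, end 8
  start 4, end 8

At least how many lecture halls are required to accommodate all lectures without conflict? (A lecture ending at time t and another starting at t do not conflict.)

starts: [2, 2, 3, 4, 4, 5, 6, 11]
ends:   [3, 5, 6, 8, 8, 9, 11, 12]
s2→1 s2→2 e3→1 s3→2 s4→3 s4→4  — peak 4.

4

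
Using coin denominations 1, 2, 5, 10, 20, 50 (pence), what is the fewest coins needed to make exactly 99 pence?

6

99 − 1×50→49 − 2×20→9 − 1×5→4 − 2×2→0
Total coins = 1 + 2 + 1 + 2 = 6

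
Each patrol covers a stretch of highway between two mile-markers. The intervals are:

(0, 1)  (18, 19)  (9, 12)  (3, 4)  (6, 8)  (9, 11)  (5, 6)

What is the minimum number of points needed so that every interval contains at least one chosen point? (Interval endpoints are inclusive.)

5

By right end: [0,1]  [3,4]  [5,6]  [6,8]  [9,11]  [9,12]  [18,19]
[0,1] uncovered → point at 1; [3,4] uncovered → point at 4; [5,6] uncovered → point at 6; [9,11] uncovered → point at 11; [18,19] uncovered → point at 19.
Points: 1, 4, 6, 11, 19 (5 total).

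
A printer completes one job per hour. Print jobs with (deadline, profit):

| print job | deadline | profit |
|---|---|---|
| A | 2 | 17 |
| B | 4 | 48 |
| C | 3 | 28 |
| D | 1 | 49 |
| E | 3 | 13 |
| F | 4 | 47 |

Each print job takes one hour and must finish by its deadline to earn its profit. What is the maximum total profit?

Profit order: D=49 B=48 F=47 C=28 A=17 E=13
Assign: D→slot 1, B→slot 4, F→slot 3, C→slot 2, A skipped, E skipped.
Slots: [1:D] [2:C] [3:F] [4:B]
Profit = 49 + 28 + 47 + 48 = 172

172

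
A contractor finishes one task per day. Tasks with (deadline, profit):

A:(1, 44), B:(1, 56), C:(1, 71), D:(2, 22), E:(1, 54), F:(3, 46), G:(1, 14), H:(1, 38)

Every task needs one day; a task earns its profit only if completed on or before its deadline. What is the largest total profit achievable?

By profit: C(d1,71), B(d1,56), E(d1,54), F(d3,46), A(d1,44), H(d1,38), D(d2,22), G(d1,14)
C→slot 1; B skipped; E skipped; F→slot 3; A skipped; H skipped; D→slot 2; G skipped.
Profit = 71 + 22 + 46 = 139

139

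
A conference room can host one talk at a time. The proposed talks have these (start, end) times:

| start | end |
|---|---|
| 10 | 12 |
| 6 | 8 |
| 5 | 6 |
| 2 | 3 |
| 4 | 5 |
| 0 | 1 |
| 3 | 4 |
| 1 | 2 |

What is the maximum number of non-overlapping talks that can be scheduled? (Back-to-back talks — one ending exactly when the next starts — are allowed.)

8

Sort by end time and greedily take each interval whose start is ≥ the last chosen end.
Sorted by end: (0,1)  (1,2)  (2,3)  (3,4)  (4,5)  (5,6)  (6,8)  (10,12)
take (0,1); take (1,2); take (2,3); take (3,4); take (4,5); take (5,6); take (6,8); take (10,12).
Selected 8 talks.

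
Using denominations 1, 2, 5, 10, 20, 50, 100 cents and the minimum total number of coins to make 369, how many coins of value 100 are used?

Greedy: take as many of the largest coin as possible, then repeat with the remainder.
369 = 3×100 + 1×50 + 1×10 + 1×5 + 2×2
Count of 100: 3

3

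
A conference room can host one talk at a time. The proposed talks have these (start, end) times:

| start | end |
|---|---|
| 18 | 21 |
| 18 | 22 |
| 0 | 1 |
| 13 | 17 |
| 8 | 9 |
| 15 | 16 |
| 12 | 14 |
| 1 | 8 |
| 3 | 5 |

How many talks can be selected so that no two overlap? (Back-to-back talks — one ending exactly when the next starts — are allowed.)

Sort by end time and greedily take each interval whose start is ≥ the last chosen end.
By end time: (0,1), (3,5), (1,8), (8,9), (12,14), (15,16), (13,17), (18,21), (18,22).
Pick (0,1); next start ≥ 1 → (3,5); next start ≥ 5 → (8,9); next start ≥ 9 → (12,14); next start ≥ 14 → (15,16); next start ≥ 16 → (18,21).
Selected 6 talks.

6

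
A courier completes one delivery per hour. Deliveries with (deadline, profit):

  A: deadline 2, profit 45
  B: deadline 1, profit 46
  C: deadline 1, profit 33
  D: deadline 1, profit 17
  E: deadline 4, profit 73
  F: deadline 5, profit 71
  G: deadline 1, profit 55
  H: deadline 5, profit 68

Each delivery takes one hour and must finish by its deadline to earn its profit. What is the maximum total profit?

312

By profit: E(d4,73), F(d5,71), H(d5,68), G(d1,55), B(d1,46), A(d2,45), C(d1,33), D(d1,17)
E→slot 4; F→slot 5; H→slot 3; G→slot 1; B skipped; A→slot 2; C skipped; D skipped.
Profit = 55 + 45 + 68 + 73 + 71 = 312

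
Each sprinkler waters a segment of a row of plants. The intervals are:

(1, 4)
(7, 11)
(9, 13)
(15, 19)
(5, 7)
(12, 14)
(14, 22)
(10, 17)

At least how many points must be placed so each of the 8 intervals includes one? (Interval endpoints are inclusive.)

4

Sorted: [1,4] [5,7] [7,11] [9,13] [12,14] [10,17] [15,19] [14,22]
{[1,4]} hit by 4; {[5,7],[7,11]} hit by 7; {[9,13],[12,14],[10,17]} hit by 13; {[15,19],[14,22]} hit by 19.
Points: 4, 7, 13, 19 (4 total).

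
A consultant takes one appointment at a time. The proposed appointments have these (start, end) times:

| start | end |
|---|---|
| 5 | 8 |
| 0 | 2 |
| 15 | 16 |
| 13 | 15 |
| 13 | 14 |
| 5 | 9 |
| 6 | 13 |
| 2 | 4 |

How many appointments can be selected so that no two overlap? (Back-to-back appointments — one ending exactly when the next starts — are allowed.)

5

Sorted by end: (0,2)  (2,4)  (5,8)  (5,9)  (6,13)  (13,14)  (13,15)  (15,16)
take (0,2); take (2,4); take (5,8); take (13,14); take (15,16).
Selected 5 appointments.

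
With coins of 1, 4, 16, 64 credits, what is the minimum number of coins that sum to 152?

5

152 = 2×64 + 1×16 + 2×4
Total coins = 2 + 1 + 2 = 5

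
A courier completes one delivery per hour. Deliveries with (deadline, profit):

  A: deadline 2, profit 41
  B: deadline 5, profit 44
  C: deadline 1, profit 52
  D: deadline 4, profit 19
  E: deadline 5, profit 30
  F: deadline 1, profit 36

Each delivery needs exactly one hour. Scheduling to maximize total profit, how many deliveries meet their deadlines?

5

By profit: C(d1,52), B(d5,44), A(d2,41), F(d1,36), E(d5,30), D(d4,19)
C→slot 1; B→slot 5; A→slot 2; F skipped; E→slot 4; D→slot 3.
5 of 6 scheduled.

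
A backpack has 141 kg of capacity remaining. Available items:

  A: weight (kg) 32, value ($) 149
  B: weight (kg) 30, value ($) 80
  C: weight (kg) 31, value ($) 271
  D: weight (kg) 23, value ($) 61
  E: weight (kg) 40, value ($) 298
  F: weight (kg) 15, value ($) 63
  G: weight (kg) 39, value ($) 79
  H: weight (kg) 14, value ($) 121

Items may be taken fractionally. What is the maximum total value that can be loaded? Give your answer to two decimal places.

926.00

Greedy by value/weight ratio, highest first.
Order: C (271/31=8.74) > H (121/14=8.64) > E (298/40=7.45) > A (149/32=4.66) > F (63/15=4.20) > B (80/30=2.67) > D (61/23=2.65) > G (79/39=2.03)
Fill: take C (31 @ 271) → take H (14 @ 121) → take E (40 @ 298) → take A (32 @ 149) → take F (15 @ 63) → take 9/30 of B → 24.00; 141/141 used.
Total value = 926.00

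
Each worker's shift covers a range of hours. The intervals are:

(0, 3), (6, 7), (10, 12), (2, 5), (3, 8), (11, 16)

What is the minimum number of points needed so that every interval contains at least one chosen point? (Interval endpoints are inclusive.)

3

Sort by right endpoint; whenever an interval is uncovered, place a point at its right end.
By right end: [0,3]  [2,5]  [6,7]  [3,8]  [10,12]  [11,16]
[0,3] uncovered → point at 3; [6,7] uncovered → point at 7; [10,12] uncovered → point at 12.
Points: 3, 7, 12 (3 total).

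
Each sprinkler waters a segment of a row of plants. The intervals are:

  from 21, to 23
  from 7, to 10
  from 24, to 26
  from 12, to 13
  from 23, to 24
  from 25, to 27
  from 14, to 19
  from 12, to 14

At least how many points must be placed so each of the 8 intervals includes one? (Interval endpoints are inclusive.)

By right end: [7,10]  [12,13]  [12,14]  [14,19]  [21,23]  [23,24]  [24,26]  [25,27]
[7,10] uncovered → point at 10; [12,13] uncovered → point at 13; [14,19] uncovered → point at 19; [21,23] uncovered → point at 23; [24,26] uncovered → point at 26.
Points: 10, 13, 19, 23, 26 (5 total).

5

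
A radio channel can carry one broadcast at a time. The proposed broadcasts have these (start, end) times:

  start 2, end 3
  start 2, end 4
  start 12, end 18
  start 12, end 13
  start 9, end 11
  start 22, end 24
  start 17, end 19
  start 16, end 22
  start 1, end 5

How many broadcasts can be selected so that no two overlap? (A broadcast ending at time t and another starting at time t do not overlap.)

Greedy by earliest finish: after sorting by end time, pick each interval compatible with the last pick.
By end time: (2,3), (2,4), (1,5), (9,11), (12,13), (12,18), (17,19), (16,22), (22,24).
Pick (2,3); next start ≥ 3 → (9,11); next start ≥ 11 → (12,13); next start ≥ 13 → (17,19); next start ≥ 19 → (22,24).
Selected 5 broadcasts.

5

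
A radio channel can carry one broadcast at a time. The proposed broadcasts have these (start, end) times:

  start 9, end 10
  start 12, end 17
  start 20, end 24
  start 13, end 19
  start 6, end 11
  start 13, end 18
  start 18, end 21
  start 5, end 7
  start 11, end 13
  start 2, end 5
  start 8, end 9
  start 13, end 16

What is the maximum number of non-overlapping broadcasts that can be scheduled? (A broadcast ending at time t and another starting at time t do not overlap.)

7

Sorted by end: (2,5)  (5,7)  (8,9)  (9,10)  (6,11)  (11,13)  (13,16)  (12,17)  (13,18)  (13,19)  (18,21)  (20,24)
take (2,5); take (5,7); take (8,9); take (9,10); take (11,13); take (13,16); take (18,21).
Selected 7 broadcasts.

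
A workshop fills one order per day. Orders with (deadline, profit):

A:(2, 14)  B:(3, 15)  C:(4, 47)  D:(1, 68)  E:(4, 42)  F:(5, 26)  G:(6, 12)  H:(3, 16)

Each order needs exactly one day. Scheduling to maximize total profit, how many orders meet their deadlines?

By profit: D(d1,68), C(d4,47), E(d4,42), F(d5,26), H(d3,16), B(d3,15), A(d2,14), G(d6,12)
D→slot 1; C→slot 4; E→slot 3; F→slot 5; H→slot 2; B skipped; A skipped; G→slot 6.
6 of 8 scheduled.

6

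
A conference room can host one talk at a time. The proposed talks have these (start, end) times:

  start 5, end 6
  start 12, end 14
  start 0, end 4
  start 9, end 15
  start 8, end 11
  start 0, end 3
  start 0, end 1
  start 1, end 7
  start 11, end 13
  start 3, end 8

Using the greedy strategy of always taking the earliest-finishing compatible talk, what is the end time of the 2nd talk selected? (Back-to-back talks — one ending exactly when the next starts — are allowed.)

6

Order by finish time; keep every interval that doesn't clash with the previous kept one.
By end time: (0,1), (0,3), (0,4), (5,6), (1,7), (3,8), (8,11), (11,13), (12,14), (9,15).
Pick (0,1); next start ≥ 1 → (5,6); next start ≥ 6 → (8,11); next start ≥ 11 → (11,13).
Selected: (0,1) (5,6) (8,11) (11,13)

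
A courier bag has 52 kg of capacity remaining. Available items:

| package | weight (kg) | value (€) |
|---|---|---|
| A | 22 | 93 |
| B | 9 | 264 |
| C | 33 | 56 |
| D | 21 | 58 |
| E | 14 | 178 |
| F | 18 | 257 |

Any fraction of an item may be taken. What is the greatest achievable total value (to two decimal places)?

Sort by value per unit weight and fill in that order.
Ratios (sorted): B 29.33, F 14.28, E 12.71, A 4.23, D 2.76, C 1.70
take B (9 @ 264); take F (18 @ 257); take E (14 @ 178); take 11/22 of A → 46.50. Capacity used 52/52.
Total value = 745.50

745.50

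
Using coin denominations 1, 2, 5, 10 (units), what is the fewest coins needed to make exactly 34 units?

Use the largest denomination that fits, subtract, and repeat.
34 = 3×10 + 2×2
Total coins = 3 + 2 = 5

5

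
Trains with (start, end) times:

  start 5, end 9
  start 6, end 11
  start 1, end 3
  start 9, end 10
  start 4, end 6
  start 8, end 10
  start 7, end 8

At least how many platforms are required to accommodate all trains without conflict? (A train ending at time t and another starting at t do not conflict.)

The answer is the maximum number of intervals overlapping at any instant.
Events (time:±→running): 1:+→1 3:-→0 4:+→1 5:+→2 6:-→1 6:+→2 7:+→3 … peak 3.

3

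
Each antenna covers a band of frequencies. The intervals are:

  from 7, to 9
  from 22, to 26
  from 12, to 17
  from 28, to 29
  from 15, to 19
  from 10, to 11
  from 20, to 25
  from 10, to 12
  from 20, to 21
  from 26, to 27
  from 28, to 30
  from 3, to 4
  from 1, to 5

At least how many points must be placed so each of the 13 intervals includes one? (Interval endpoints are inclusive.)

7

Sorted: [3,4] [1,5] [7,9] [10,11] [10,12] [12,17] [15,19] [20,21] [20,25] [22,26] [26,27] [28,29] [28,30]
{[3,4],[1,5]} hit by 4; {[7,9]} hit by 9; {[10,11],[10,12]} hit by 11; {[12,17],[15,19]} hit by 17; {[20,21],[20,25]} hit by 21; {[22,26],[26,27]} hit by 26; {[28,29],[28,30]} hit by 29.
Points: 4, 9, 11, 17, 21, 26, 29 (7 total).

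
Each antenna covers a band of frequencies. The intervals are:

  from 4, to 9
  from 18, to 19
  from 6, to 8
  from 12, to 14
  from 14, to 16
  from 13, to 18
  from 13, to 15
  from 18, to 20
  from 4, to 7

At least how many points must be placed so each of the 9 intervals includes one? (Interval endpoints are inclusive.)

Process intervals by earliest right end; each time one isn't hit yet, stab at its right endpoint.
Sorted: [4,7] [6,8] [4,9] [12,14] [13,15] [14,16] [13,18] [18,19] [18,20]
{[4,7],[6,8],[4,9]} hit by 7; {[12,14],[13,15],[14,16],[13,18]} hit by 14; {[18,19],[18,20]} hit by 19.
Points: 7, 14, 19 (3 total).

3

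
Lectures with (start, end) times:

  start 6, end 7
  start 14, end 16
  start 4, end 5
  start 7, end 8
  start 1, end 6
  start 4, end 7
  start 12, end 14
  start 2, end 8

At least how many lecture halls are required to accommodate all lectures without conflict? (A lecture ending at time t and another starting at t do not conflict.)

4

Events (time:±→running): 1:+→1 2:+→2 4:+→3 4:+→4 … peak 4.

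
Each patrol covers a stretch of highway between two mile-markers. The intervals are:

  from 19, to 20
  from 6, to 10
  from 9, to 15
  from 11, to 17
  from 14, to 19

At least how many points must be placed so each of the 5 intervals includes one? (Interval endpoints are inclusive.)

Sort by right endpoint; whenever an interval is uncovered, place a point at its right end.
By right end: [6,10]  [9,15]  [11,17]  [14,19]  [19,20]
[6,10] uncovered → point at 10; [11,17] uncovered → point at 17; [19,20] uncovered → point at 20.
Points: 10, 17, 20 (3 total).

3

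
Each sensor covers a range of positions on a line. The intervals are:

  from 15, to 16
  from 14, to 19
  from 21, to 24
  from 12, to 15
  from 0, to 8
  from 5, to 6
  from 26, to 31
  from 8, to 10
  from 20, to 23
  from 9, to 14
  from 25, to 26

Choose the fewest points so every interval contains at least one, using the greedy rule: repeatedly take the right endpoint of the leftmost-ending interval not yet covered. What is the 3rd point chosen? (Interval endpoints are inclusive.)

15

Sorted: [5,6] [0,8] [8,10] [9,14] [12,15] [15,16] [14,19] [20,23] [21,24] [25,26] [26,31]
{[5,6],[0,8]} hit by 6; {[8,10],[9,14]} hit by 10; {[12,15],[15,16],[14,19]} hit by 15; {[20,23],[21,24]} hit by 23; {[25,26],[26,31]} hit by 26.
Points: 6, 10, 15, 23, 26 (5 total).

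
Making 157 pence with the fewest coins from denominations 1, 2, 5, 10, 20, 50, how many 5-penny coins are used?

1

Greedy: take as many of the largest coin as possible, then repeat with the remainder.
157 − 3×50→7 − 1×5→2 − 1×2→0
Count of 5: 1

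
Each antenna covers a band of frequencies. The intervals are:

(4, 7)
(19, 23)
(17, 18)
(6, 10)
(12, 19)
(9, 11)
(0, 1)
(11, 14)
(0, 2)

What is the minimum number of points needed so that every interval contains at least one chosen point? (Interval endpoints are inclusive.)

5

By right end: [0,1]  [0,2]  [4,7]  [6,10]  [9,11]  [11,14]  [17,18]  [12,19]  [19,23]
[0,1] uncovered → point at 1; [4,7] uncovered → point at 7; [9,11] uncovered → point at 11; [17,18] uncovered → point at 18; [19,23] uncovered → point at 23.
Points: 1, 7, 11, 18, 23 (5 total).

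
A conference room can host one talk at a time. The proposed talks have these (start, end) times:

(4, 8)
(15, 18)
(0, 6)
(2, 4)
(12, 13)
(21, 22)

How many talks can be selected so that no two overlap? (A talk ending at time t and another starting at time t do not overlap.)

5

By end time: (2,4), (0,6), (4,8), (12,13), (15,18), (21,22).
Pick (2,4); next start ≥ 4 → (4,8); next start ≥ 8 → (12,13); next start ≥ 13 → (15,18); next start ≥ 18 → (21,22).
Selected 5 talks.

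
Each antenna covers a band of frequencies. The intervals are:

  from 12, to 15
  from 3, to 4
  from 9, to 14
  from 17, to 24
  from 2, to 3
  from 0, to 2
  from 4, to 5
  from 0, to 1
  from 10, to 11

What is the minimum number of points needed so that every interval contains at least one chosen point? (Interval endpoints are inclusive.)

6

By right end: [0,1]  [0,2]  [2,3]  [3,4]  [4,5]  [10,11]  [9,14]  [12,15]  [17,24]
[0,1] uncovered → point at 1; [2,3] uncovered → point at 3; [4,5] uncovered → point at 5; [10,11] uncovered → point at 11; [12,15] uncovered → point at 15; [17,24] uncovered → point at 24.
Points: 1, 3, 5, 11, 15, 24 (6 total).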